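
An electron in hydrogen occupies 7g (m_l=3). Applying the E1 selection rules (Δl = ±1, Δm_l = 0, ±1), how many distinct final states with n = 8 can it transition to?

E1 requires Δl = ±1, so l_f ∈ {3, 5}; with 0 ≤ l_f ≤ n_f−1 = 7, the allowed l_f values are {3, 5}.
For l_f = 3: m_f ∈ {m_i−1, m_i, m_i+1} ∩ [−3, 3] = {2, 3} → 2 states.
For l_f = 5: m_f ∈ {m_i−1, m_i, m_i+1} ∩ [−5, 5] = {2, 3, 4} → 3 states.
Total: 5.

5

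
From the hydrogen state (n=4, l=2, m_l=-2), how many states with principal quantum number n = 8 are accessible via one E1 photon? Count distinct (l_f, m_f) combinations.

4

E1 requires Δl = ±1, so l_f ∈ {1, 3}; with 0 ≤ l_f ≤ n_f−1 = 7, the allowed l_f values are {1, 3}.
For l_f = 1: m_f ∈ {m_i−1, m_i, m_i+1} ∩ [−1, 1] = {-1} → 1 state.
For l_f = 3: m_f ∈ {m_i−1, m_i, m_i+1} ∩ [−3, 3] = {-3, -2, -1} → 3 states.
Total: 4.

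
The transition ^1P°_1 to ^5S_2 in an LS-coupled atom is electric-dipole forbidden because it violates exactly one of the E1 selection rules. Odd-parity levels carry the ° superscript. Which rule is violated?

the ΔS = 0 rule

Parity must change: odd → even — ✓.
ΔS = 0: S: 0 → 2 — ✗.
ΔJ = 0, ±1 (not J=0↔0): J: 1 → 2, ΔJ = +1 — ✓.
ΔL = 0, ±1 (not L=0↔0): L: 1 → 0, ΔL = -1 — ✓.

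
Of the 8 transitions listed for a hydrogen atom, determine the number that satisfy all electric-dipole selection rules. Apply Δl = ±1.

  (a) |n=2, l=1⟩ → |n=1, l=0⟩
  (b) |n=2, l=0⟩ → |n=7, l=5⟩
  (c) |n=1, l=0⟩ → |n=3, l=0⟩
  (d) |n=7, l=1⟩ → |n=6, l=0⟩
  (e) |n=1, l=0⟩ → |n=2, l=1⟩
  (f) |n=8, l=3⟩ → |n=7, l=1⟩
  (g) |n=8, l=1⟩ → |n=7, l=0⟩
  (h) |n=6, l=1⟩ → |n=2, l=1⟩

(a) allowed
(b) forbidden — Δl = +5 (E1 requires Δl = ±1)
(c) forbidden — Δl = +0 (E1 requires Δl = ±1)
(d) allowed
(e) allowed
(f) forbidden — Δl = -2 (E1 requires Δl = ±1)
(g) allowed
(h) forbidden — Δl = +0 (E1 requires Δl = ±1)
Total allowed: 4 of 8.

4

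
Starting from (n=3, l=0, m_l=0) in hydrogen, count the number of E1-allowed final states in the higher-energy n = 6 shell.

3

E1 requires Δl = ±1, so l_f ∈ {-1, 1}; with 0 ≤ l_f ≤ n_f−1 = 5, the allowed l_f values are {1}.
For l_f = 1: m_f ∈ {m_i−1, m_i, m_i+1} ∩ [−1, 1] = {-1, 0, 1} → 3 states.
Total: 3.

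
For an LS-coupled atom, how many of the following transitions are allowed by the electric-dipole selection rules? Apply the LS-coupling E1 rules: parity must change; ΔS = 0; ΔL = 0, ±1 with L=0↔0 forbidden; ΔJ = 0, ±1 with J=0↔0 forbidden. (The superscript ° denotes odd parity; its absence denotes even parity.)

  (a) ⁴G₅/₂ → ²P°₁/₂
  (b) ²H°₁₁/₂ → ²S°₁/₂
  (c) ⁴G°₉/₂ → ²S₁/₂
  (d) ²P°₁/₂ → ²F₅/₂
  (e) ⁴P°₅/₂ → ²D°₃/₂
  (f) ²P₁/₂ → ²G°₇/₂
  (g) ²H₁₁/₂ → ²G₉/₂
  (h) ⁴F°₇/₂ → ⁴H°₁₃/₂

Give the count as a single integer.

0

(a) forbidden (ΔS, ΔL, ΔJ fail)
(b) forbidden (parity, ΔL, ΔJ fail)
(c) forbidden (ΔS, ΔL, ΔJ fail)
(d) forbidden (ΔL, ΔJ fail)
(e) forbidden (parity, ΔS fail)
(f) forbidden (ΔL, ΔJ fail)
(g) forbidden (parity fails)
(h) forbidden (parity, ΔL, ΔJ fail)
Total allowed: 0 of 8.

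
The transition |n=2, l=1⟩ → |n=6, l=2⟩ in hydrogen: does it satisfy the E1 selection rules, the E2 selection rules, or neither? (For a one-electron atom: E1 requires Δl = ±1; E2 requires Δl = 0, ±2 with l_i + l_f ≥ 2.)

Δl = 2 − 1 = +1; l_i + l_f = 3.
E1 (Δl = ±1): satisfied.
E2 (Δl = 0,±2, l_i+l_f ≥ 2): not satisfied.

E1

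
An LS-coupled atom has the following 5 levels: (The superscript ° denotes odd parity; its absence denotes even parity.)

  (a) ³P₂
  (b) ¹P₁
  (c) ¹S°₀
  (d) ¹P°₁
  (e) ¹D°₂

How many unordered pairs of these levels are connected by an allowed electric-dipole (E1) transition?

(a)–(b): forbidden (parity, ΔS).
(a)–(c): forbidden (ΔS, ΔJ).
(a)–(d): forbidden (ΔS).
(a)–(e): forbidden (ΔS).
(b)–(c): allowed.
(b)–(d): allowed.
(b)–(e): allowed.
(c)–(d): forbidden (parity).
(c)–(e): forbidden (parity, ΔL, ΔJ).
(d)–(e): forbidden (parity).
Allowed pairs: 3 of 10.

3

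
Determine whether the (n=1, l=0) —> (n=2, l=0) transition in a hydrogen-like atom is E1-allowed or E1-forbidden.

forbidden

l: 0 → 0 (Δl = +0). Δl = ±1 ✗.
The transition is electric-dipole forbidden.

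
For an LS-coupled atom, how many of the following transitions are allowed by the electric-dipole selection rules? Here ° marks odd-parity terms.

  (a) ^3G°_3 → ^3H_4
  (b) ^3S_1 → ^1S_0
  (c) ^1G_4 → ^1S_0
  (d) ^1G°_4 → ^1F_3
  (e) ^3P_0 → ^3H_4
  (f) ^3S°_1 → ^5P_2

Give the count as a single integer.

(a) allowed
(b) forbidden (parity, ΔS, ΔL fail)
(c) forbidden (parity, ΔL, ΔJ fail)
(d) allowed
(e) forbidden (parity, ΔL, ΔJ fail)
(f) forbidden (ΔS fails)
Total allowed: 2 of 6.

2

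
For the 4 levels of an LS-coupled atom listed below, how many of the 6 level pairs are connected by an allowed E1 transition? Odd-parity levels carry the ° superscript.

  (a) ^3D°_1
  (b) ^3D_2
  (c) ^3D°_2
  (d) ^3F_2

(a)–(b): allowed.
(a)–(c): forbidden (parity).
(a)–(d): allowed.
(b)–(c): allowed.
(b)–(d): forbidden (parity).
(c)–(d): allowed.
Allowed pairs: 4 of 6.

4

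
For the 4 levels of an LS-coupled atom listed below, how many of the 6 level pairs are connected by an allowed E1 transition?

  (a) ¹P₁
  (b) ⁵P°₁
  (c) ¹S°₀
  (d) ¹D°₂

(a)–(b): forbidden (ΔS).
(a)–(c): allowed.
(a)–(d): allowed.
(b)–(c): forbidden (parity, ΔS).
(b)–(d): forbidden (parity, ΔS).
(c)–(d): forbidden (parity, ΔL, ΔJ).
Allowed pairs: 2 of 6.

2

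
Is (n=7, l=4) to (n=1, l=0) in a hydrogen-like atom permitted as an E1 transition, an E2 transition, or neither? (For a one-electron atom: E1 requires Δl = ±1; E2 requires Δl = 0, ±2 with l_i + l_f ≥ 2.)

Δl = 0 − 4 = -4; l_i + l_f = 4.
E1 (Δl = ±1): not satisfied.
E2 (Δl = 0,±2, l_i+l_f ≥ 2): not satisfied.

neither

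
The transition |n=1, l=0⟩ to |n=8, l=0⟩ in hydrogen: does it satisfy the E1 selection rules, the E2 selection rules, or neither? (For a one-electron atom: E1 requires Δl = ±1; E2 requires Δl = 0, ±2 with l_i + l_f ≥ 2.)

neither

Δl = 0 − 0 = +0; l_i + l_f = 0.
E1 (Δl = ±1): not satisfied.
E2 (Δl = 0,±2, l_i+l_f ≥ 2): not satisfied.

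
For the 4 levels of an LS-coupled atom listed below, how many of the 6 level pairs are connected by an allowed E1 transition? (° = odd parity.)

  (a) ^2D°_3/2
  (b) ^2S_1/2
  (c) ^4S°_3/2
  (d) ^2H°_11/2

(a)–(b): forbidden (ΔL).
(a)–(c): forbidden (parity, ΔS, ΔL).
(a)–(d): forbidden (parity, ΔL, ΔJ).
(b)–(c): forbidden (ΔS, ΔL).
(b)–(d): forbidden (ΔL, ΔJ).
(c)–(d): forbidden (parity, ΔS, ΔL, ΔJ).
Allowed pairs: 0 of 6.

0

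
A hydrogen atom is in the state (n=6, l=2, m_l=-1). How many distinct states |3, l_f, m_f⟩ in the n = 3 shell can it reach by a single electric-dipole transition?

2

E1 requires Δl = ±1, so l_f ∈ {1, 3}; with 0 ≤ l_f ≤ n_f−1 = 2, the allowed l_f values are {1}.
For l_f = 1: m_f ∈ {m_i−1, m_i, m_i+1} ∩ [−1, 1] = {-1, 0} → 2 states.
Total: 2.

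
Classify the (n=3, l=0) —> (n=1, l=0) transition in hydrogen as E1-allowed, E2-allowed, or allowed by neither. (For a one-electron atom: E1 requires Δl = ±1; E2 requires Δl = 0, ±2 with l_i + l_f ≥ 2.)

Δl = 0 − 0 = +0; l_i + l_f = 0.
E1 (Δl = ±1): not satisfied.
E2 (Δl = 0,±2, l_i+l_f ≥ 2): not satisfied.

neither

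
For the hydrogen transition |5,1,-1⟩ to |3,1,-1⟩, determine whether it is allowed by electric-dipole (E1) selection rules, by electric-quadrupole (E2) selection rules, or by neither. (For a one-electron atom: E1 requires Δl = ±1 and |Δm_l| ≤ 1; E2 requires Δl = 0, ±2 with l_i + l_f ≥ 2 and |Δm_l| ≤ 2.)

E2

Δl = 1 − 1 = +0; l_i + l_f = 2.
Δm_l = +0.
E1 (Δl = ±1, |Δm_l| ≤ 1): not satisfied.
E2 (Δl = 0,±2, l_i+l_f ≥ 2, |Δm_l| ≤ 2): satisfied.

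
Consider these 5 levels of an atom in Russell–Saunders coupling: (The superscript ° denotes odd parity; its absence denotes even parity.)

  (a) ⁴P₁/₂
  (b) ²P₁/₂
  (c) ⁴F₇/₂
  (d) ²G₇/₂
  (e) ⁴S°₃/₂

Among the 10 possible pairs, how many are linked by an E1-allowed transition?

1

(a)–(b): forbidden (parity, ΔS).
(a)–(c): forbidden (parity, ΔL, ΔJ).
(a)–(d): forbidden (parity, ΔS, ΔL, ΔJ).
(a)–(e): allowed.
(b)–(c): forbidden (parity, ΔS, ΔL, ΔJ).
(b)–(d): forbidden (parity, ΔL, ΔJ).
(b)–(e): forbidden (ΔS).
(c)–(d): forbidden (parity, ΔS).
(c)–(e): forbidden (ΔL, ΔJ).
(d)–(e): forbidden (ΔS, ΔL, ΔJ).
Allowed pairs: 1 of 10.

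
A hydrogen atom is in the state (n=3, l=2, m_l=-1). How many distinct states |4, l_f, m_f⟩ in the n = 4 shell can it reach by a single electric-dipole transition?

E1 requires Δl = ±1, so l_f ∈ {1, 3}; with 0 ≤ l_f ≤ n_f−1 = 3, the allowed l_f values are {1, 3}.
For l_f = 1: m_f ∈ {m_i−1, m_i, m_i+1} ∩ [−1, 1] = {-1, 0} → 2 states.
For l_f = 3: m_f ∈ {m_i−1, m_i, m_i+1} ∩ [−3, 3] = {-2, -1, 0} → 3 states.
Total: 5.

5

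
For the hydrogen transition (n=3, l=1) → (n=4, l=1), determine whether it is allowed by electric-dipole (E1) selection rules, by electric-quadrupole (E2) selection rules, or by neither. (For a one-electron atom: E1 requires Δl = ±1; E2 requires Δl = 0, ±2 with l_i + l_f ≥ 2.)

E2

Δl = 1 − 1 = +0; l_i + l_f = 2.
E1 (Δl = ±1): not satisfied.
E2 (Δl = 0,±2, l_i+l_f ≥ 2): satisfied.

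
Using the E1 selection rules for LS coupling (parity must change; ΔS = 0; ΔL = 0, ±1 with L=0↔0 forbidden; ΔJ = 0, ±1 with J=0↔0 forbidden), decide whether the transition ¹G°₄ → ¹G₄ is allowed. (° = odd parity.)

allowed

Parity must change: odd → even — ✓.
ΔS = 0: S: 0 → 0 — ✓.
ΔL = 0, ±1 (not L=0↔0): L: 4 → 4, ΔL = +0 — ✓.
ΔJ = 0, ±1 (not J=0↔0): J: 4 → 4, ΔJ = +0 — ✓.
All four E1 rules are satisfied.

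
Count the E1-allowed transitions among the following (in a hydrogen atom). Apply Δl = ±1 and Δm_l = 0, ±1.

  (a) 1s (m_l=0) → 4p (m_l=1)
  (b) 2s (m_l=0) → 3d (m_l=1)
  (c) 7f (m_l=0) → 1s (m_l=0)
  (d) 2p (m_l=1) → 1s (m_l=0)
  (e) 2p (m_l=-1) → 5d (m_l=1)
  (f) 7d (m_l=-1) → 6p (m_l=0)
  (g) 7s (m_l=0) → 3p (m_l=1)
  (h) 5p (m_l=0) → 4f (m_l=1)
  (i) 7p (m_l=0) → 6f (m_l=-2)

4

(a) allowed
(b) forbidden — Δl = +2 (E1 requires Δl = ±1)
(c) forbidden — Δl = -3 (E1 requires Δl = ±1)
(d) allowed
(e) forbidden — Δm_l = +2 (E1 requires Δm_l = 0, ±1)
(f) allowed
(g) allowed
(h) forbidden — Δl = +2 (E1 requires Δl = ±1)
(i) forbidden — Δl = +2 (E1 requires Δl = ±1); Δm_l = -2 (E1 requires Δm_l = 0, ±1)
Total allowed: 4 of 9.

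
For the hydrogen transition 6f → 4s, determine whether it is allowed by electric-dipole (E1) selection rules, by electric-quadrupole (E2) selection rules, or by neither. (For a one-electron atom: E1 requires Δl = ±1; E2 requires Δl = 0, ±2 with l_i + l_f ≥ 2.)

neither

Δl = 0 − 3 = -3; l_i + l_f = 3.
E1 (Δl = ±1): not satisfied.
E2 (Δl = 0,±2, l_i+l_f ≥ 2): not satisfied.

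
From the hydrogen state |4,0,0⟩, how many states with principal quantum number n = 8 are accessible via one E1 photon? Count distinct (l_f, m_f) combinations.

3

E1 requires Δl = ±1, so l_f ∈ {-1, 1}; with 0 ≤ l_f ≤ n_f−1 = 7, the allowed l_f values are {1}.
For l_f = 1: m_f ∈ {m_i−1, m_i, m_i+1} ∩ [−1, 1] = {-1, 0, 1} → 3 states.
Total: 3.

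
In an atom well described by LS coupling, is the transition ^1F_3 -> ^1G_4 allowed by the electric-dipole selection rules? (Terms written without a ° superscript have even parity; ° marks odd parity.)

Initial level: S=0, L=3, J=3, parity even. Final level: S=0, L=4, J=4, parity even.
Parity must change: even → even — fails.
ΔL = 0, ±1 (not L=0↔0): L: 3 → 4, ΔL = +1 — passes.
ΔJ = 0, ±1 (not J=0↔0): J: 3 → 4, ΔJ = +1 — passes.
ΔS = 0: S: 0 → 0 — passes.
Rule(s) violated: parity.

forbidden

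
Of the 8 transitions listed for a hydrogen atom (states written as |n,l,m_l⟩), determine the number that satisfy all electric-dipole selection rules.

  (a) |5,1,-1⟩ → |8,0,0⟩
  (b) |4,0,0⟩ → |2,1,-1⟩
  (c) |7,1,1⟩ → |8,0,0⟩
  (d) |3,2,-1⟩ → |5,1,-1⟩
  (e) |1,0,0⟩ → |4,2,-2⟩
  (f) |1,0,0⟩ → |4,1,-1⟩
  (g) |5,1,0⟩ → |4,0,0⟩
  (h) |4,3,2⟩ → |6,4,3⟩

(a) allowed
(b) allowed
(c) allowed
(d) allowed
(e) forbidden — Δl = +2 (E1 requires Δl = ±1); Δm_l = -2 (E1 requires Δm_l = 0, ±1)
(f) allowed
(g) allowed
(h) allowed
Total allowed: 7 of 8.

7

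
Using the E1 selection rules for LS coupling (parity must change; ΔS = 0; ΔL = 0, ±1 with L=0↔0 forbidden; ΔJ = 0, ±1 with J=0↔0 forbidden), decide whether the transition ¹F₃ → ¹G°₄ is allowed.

Initial level: S=0, L=3, J=3, parity even. Final level: S=0, L=4, J=4, parity odd.
Parity must change: even → odd — ok.
ΔS = 0: S: 0 → 0 — ok.
ΔL = 0, ±1 (not L=0↔0): L: 3 → 4, ΔL = +1 — ok.
ΔJ = 0, ±1 (not J=0↔0): J: 3 → 4, ΔJ = +1 — ok.
All four E1 rules are satisfied.

allowed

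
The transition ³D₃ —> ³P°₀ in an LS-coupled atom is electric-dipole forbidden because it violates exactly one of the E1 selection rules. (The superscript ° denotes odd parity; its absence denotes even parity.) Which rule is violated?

the ΔJ = 0, ±1 rule

ΔS = 0: S: 1 → 1 — ✓.
ΔJ = 0, ±1 (not J=0↔0): J: 3 → 0, ΔJ = -3 — ✗.
Parity must change: even → odd — ✓.
ΔL = 0, ±1 (not L=0↔0): L: 2 → 1, ΔL = -1 — ✓.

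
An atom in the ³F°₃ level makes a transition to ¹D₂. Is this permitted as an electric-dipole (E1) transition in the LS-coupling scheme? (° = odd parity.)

Initial level: S=1, L=3, J=3, parity odd. Final level: S=0, L=2, J=2, parity even.
Parity must change: odd → even — passes.
ΔS = 0: S: 1 → 0 — fails.
ΔL = 0, ±1 (not L=0↔0): L: 3 → 2, ΔL = -1 — passes.
ΔJ = 0, ±1 (not J=0↔0): J: 3 → 2, ΔJ = -1 — passes.
Rule(s) violated: ΔS.

forbidden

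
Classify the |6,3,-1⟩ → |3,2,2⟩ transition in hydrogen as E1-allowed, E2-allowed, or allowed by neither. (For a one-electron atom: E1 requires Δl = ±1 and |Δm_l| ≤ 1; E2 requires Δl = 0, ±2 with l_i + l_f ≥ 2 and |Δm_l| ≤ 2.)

neither

Δl = 2 − 3 = -1; l_i + l_f = 5.
Δm_l = +3.
E1 (Δl = ±1, |Δm_l| ≤ 1): not satisfied.
E2 (Δl = 0,±2, l_i+l_f ≥ 2, |Δm_l| ≤ 2): not satisfied.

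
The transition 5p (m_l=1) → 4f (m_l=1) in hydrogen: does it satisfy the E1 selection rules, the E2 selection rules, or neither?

Δl = 3 − 1 = +2; l_i + l_f = 4.
Δm_l = +0.
E1 (Δl = ±1, |Δm_l| ≤ 1): not satisfied.
E2 (Δl = 0,±2, l_i+l_f ≥ 2, |Δm_l| ≤ 2): satisfied.

E2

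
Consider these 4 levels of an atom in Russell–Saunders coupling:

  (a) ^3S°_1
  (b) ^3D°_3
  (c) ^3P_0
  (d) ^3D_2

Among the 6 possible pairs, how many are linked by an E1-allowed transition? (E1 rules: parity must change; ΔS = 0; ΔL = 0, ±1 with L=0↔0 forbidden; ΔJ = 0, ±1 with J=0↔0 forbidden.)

2

(a)–(b): forbidden (parity, ΔL, ΔJ).
(a)–(c): allowed.
(a)–(d): forbidden (ΔL).
(b)–(c): forbidden (ΔJ).
(b)–(d): allowed.
(c)–(d): forbidden (parity, ΔJ).
Allowed pairs: 2 of 6.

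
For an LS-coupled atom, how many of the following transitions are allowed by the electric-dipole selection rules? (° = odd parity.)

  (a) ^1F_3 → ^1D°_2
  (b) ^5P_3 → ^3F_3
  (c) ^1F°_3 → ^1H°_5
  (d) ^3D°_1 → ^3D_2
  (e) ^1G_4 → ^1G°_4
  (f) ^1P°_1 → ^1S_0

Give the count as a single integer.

(a) allowed
(b) forbidden (parity, ΔS, ΔL fail)
(c) forbidden (parity, ΔL, ΔJ fail)
(d) allowed
(e) allowed
(f) allowed
Total allowed: 4 of 6.

4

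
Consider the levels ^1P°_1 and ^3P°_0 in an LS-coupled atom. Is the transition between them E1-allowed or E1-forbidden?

Initial level: S=0, L=1, J=1, parity odd. Final level: S=1, L=1, J=0, parity odd.
ΔS = 0: S: 0 → 1 — fails.
Parity must change: odd → odd — fails.
ΔJ = 0, ±1 (not J=0↔0): J: 1 → 0, ΔJ = -1 — ok.
ΔL = 0, ±1 (not L=0↔0): L: 1 → 1, ΔL = +0 — ok.
Rule(s) violated: parity, ΔS.

forbidden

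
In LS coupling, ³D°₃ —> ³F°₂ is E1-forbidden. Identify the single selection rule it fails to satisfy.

Initial level: S=1, L=2, J=3, parity odd. Final level: S=1, L=3, J=2, parity odd.
Parity must change: odd → odd — fails.
ΔJ = 0, ±1 (not J=0↔0): J: 3 → 2, ΔJ = -1 — passes.
ΔS = 0: S: 1 → 1 — passes.
ΔL = 0, ±1 (not L=0↔0): L: 2 → 3, ΔL = +1 — passes.

parity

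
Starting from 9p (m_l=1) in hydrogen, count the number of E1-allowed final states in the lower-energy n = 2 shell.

E1 requires Δl = ±1, so l_f ∈ {0, 2}; with 0 ≤ l_f ≤ n_f−1 = 1, the allowed l_f values are {0}.
For l_f = 0: m_f ∈ {m_i−1, m_i, m_i+1} ∩ [−0, 0] = {0} → 1 state.
Total: 1.

1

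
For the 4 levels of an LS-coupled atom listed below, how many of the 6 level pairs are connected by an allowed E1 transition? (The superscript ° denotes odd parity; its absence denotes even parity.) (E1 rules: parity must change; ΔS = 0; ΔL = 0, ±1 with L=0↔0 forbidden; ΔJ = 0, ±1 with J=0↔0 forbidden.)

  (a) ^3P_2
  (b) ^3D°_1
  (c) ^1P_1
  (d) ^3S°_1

2

(a)–(b): allowed.
(a)–(c): forbidden (parity, ΔS).
(a)–(d): allowed.
(b)–(c): forbidden (ΔS).
(b)–(d): forbidden (parity, ΔL).
(c)–(d): forbidden (ΔS).
Allowed pairs: 2 of 6.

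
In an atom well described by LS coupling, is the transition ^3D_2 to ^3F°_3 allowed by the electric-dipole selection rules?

Initial level: S=1, L=2, J=2, parity even. Final level: S=1, L=3, J=3, parity odd.
Parity must change: even → odd — ok.
ΔS = 0: S: 1 → 1 — ok.
ΔL = 0, ±1 (not L=0↔0): L: 2 → 3, ΔL = +1 — ok.
ΔJ = 0, ±1 (not J=0↔0): J: 2 → 3, ΔJ = +1 — ok.
All four E1 rules are satisfied.

allowed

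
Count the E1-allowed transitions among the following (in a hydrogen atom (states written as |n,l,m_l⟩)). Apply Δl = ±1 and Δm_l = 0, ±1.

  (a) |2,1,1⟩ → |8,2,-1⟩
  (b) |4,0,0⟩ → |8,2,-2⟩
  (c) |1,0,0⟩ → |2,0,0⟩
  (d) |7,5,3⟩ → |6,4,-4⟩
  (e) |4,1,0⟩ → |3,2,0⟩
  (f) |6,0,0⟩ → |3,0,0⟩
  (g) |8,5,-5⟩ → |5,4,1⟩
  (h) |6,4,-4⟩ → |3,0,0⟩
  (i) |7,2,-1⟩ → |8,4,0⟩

1

(a) forbidden — Δm_l = -2 (E1 requires Δm_l = 0, ±1)
(b) forbidden — Δl = +2 (E1 requires Δl = ±1); Δm_l = -2 (E1 requires Δm_l = 0, ±1)
(c) forbidden — Δl = +0 (E1 requires Δl = ±1)
(d) forbidden — Δm_l = -7 (E1 requires Δm_l = 0, ±1)
(e) allowed
(f) forbidden — Δl = +0 (E1 requires Δl = ±1)
(g) forbidden — Δm_l = +6 (E1 requires Δm_l = 0, ±1)
(h) forbidden — Δl = -4 (E1 requires Δl = ±1); Δm_l = +4 (E1 requires Δm_l = 0, ±1)
(i) forbidden — Δl = +2 (E1 requires Δl = ±1)
Total allowed: 1 of 9.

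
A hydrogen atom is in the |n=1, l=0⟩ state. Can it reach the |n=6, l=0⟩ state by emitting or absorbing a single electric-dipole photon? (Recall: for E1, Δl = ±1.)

Initial l = 0, final l = 0, so Δl = +0. E1 requires Δl = ±1: ✗.
The transition is electric-dipole forbidden.

forbidden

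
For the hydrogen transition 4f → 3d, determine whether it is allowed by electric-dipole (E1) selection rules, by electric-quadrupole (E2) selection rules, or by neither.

Δl = 2 − 3 = -1; l_i + l_f = 5.
E1 (Δl = ±1): satisfied.
E2 (Δl = 0,±2, l_i+l_f ≥ 2): not satisfied.

E1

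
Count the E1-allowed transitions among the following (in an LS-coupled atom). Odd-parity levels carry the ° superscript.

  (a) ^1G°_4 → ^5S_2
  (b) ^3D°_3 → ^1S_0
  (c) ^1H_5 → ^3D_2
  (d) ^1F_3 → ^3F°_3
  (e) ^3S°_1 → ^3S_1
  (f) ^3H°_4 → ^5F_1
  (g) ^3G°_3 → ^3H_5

(a) forbidden (ΔS, ΔL, ΔJ fail)
(b) forbidden (ΔS, ΔL, ΔJ fail)
(c) forbidden (parity, ΔS, ΔL, ΔJ fail)
(d) forbidden (ΔS fails)
(e) forbidden (ΔL fails)
(f) forbidden (ΔS, ΔL, ΔJ fail)
(g) forbidden (ΔJ fails)
Total allowed: 0 of 7.

0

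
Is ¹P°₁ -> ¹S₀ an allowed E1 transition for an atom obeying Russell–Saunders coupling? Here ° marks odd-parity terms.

allowed

ΔJ = 0, ±1 (not J=0↔0): J: 1 → 0, ΔJ = -1 — passes.
ΔS = 0: S: 0 → 0 — passes.
ΔL = 0, ±1 (not L=0↔0): L: 1 → 0, ΔL = -1 — passes.
Parity must change: odd → even — passes.
All four E1 rules are satisfied.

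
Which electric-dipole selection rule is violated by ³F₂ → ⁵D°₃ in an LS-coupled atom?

Parity must change: even → odd — satisfied.
ΔS = 0: S: 1 → 2 — violated.
ΔL = 0, ±1 (not L=0↔0): L: 3 → 2, ΔL = -1 — satisfied.
ΔJ = 0, ±1 (not J=0↔0): J: 2 → 3, ΔJ = +1 — satisfied.

the ΔS = 0 rule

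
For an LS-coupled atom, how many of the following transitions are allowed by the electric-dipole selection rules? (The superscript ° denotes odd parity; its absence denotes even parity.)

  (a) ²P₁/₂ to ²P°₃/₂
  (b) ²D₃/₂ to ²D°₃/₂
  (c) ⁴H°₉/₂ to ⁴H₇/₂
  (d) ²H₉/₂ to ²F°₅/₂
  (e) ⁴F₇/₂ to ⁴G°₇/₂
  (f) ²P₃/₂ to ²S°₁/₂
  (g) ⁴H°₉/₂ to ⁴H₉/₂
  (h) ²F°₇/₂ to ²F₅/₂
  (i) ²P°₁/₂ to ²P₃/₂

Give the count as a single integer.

8

(a) allowed
(b) allowed
(c) allowed
(d) forbidden (ΔL, ΔJ fail)
(e) allowed
(f) allowed
(g) allowed
(h) allowed
(i) allowed
Total allowed: 8 of 9.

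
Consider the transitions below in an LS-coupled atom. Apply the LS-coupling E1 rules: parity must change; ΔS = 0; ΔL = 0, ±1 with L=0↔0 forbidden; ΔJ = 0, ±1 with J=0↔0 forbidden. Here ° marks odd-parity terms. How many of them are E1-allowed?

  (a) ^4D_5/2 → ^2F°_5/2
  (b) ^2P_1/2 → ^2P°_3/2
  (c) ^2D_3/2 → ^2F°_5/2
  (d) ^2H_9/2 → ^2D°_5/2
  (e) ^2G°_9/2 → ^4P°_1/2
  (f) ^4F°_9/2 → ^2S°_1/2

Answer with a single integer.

2

(a) forbidden (ΔS fails)
(b) allowed
(c) allowed
(d) forbidden (ΔL, ΔJ fail)
(e) forbidden (parity, ΔS, ΔL, ΔJ fail)
(f) forbidden (parity, ΔS, ΔL, ΔJ fail)
Total allowed: 2 of 6.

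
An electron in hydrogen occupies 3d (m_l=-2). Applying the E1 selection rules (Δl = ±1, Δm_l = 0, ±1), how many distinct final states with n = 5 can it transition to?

E1 requires Δl = ±1, so l_f ∈ {1, 3}; with 0 ≤ l_f ≤ n_f−1 = 4, the allowed l_f values are {1, 3}.
For l_f = 1: m_f ∈ {m_i−1, m_i, m_i+1} ∩ [−1, 1] = {-1} → 1 state.
For l_f = 3: m_f ∈ {m_i−1, m_i, m_i+1} ∩ [−3, 3] = {-3, -2, -1} → 3 states.
Total: 4.

4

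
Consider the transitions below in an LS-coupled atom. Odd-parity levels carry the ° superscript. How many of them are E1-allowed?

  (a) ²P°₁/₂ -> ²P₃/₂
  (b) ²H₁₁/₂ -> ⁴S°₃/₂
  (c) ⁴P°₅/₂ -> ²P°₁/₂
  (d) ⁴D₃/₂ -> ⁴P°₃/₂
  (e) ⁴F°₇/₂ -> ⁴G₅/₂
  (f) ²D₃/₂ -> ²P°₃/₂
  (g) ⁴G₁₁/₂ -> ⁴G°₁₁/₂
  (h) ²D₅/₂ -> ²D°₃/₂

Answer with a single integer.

(a) allowed
(b) forbidden (ΔS, ΔL, ΔJ fail)
(c) forbidden (parity, ΔS, ΔJ fail)
(d) allowed
(e) allowed
(f) allowed
(g) allowed
(h) allowed
Total allowed: 6 of 8.

6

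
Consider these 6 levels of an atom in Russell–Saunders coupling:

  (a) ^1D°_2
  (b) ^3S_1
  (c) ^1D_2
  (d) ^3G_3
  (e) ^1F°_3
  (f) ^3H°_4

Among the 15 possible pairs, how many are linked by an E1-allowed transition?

(a)–(b): forbidden (ΔS, ΔL).
(a)–(c): allowed.
(a)–(d): forbidden (ΔS, ΔL).
(a)–(e): forbidden (parity).
(a)–(f): forbidden (parity, ΔS, ΔL, ΔJ).
(b)–(c): forbidden (parity, ΔS, ΔL).
(b)–(d): forbidden (parity, ΔL, ΔJ).
(b)–(e): forbidden (ΔS, ΔL, ΔJ).
(b)–(f): forbidden (ΔL, ΔJ).
(c)–(d): forbidden (parity, ΔS, ΔL).
(c)–(e): allowed.
(c)–(f): forbidden (ΔS, ΔL, ΔJ).
(d)–(e): forbidden (ΔS).
(d)–(f): allowed.
(e)–(f): forbidden (parity, ΔS, ΔL).
Allowed pairs: 3 of 15.

3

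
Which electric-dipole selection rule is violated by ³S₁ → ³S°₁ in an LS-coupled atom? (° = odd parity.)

Initial level: S=1, L=0, J=1, parity even. Final level: S=1, L=0, J=1, parity odd.
Parity must change: even → odd — satisfied.
ΔS = 0: S: 1 → 1 — satisfied.
ΔL = 0, ±1 (not L=0↔0): L: 0 → 0, ΔL = +0 — violated.
ΔJ = 0, ±1 (not J=0↔0): J: 1 → 1, ΔJ = +0 — satisfied.

the L=0 ↔ L=0 exclusion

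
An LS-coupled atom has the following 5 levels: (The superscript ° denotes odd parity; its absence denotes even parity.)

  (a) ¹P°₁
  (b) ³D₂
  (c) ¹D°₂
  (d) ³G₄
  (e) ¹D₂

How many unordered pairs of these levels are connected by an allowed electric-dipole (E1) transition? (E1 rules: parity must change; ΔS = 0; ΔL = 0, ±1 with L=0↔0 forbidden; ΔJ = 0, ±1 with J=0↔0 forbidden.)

(a)–(b): forbidden (ΔS).
(a)–(c): forbidden (parity).
(a)–(d): forbidden (ΔS, ΔL, ΔJ).
(a)–(e): allowed.
(b)–(c): forbidden (ΔS).
(b)–(d): forbidden (parity, ΔL, ΔJ).
(b)–(e): forbidden (parity, ΔS).
(c)–(d): forbidden (ΔS, ΔL, ΔJ).
(c)–(e): allowed.
(d)–(e): forbidden (parity, ΔS, ΔL, ΔJ).
Allowed pairs: 2 of 10.

2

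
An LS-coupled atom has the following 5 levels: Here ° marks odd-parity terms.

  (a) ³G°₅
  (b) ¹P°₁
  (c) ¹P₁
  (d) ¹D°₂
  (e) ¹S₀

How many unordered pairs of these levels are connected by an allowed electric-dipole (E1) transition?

(a)–(b): forbidden (parity, ΔS, ΔL, ΔJ).
(a)–(c): forbidden (ΔS, ΔL, ΔJ).
(a)–(d): forbidden (parity, ΔS, ΔL, ΔJ).
(a)–(e): forbidden (ΔS, ΔL, ΔJ).
(b)–(c): allowed.
(b)–(d): forbidden (parity).
(b)–(e): allowed.
(c)–(d): allowed.
(c)–(e): forbidden (parity).
(d)–(e): forbidden (ΔL, ΔJ).
Allowed pairs: 3 of 10.

3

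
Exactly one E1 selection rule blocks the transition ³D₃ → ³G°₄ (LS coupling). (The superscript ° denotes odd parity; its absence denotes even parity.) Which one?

the ΔL = 0, ±1 rule

ΔJ = 0, ±1 (not J=0↔0): J: 3 → 4, ΔJ = +1 — ✓.
ΔS = 0: S: 1 → 1 — ✓.
ΔL = 0, ±1 (not L=0↔0): L: 2 → 4, ΔL = +2 — ✗.
Parity must change: even → odd — ✓.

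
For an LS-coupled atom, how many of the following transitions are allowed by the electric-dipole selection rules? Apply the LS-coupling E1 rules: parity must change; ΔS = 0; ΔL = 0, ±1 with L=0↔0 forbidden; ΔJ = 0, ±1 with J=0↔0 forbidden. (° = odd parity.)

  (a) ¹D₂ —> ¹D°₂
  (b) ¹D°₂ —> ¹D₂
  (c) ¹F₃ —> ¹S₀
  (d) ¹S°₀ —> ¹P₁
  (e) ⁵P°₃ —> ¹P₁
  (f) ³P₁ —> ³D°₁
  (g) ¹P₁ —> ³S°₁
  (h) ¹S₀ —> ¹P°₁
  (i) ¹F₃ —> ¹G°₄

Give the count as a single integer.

6

(a) allowed
(b) allowed
(c) forbidden (parity, ΔL, ΔJ fail)
(d) allowed
(e) forbidden (ΔS, ΔJ fail)
(f) allowed
(g) forbidden (ΔS fails)
(h) allowed
(i) allowed
Total allowed: 6 of 9.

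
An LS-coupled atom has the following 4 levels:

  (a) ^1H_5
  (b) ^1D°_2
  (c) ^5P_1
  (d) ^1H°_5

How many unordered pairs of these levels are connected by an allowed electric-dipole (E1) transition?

(a)–(b): forbidden (ΔL, ΔJ).
(a)–(c): forbidden (parity, ΔS, ΔL, ΔJ).
(a)–(d): allowed.
(b)–(c): forbidden (ΔS).
(b)–(d): forbidden (parity, ΔL, ΔJ).
(c)–(d): forbidden (ΔS, ΔL, ΔJ).
Allowed pairs: 1 of 6.

1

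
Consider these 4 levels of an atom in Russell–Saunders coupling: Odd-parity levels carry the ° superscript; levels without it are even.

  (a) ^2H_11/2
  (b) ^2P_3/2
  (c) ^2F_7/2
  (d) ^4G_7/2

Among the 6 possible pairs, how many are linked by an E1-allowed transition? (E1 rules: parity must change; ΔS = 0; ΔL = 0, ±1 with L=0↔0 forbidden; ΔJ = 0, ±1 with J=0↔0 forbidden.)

0

(a)–(b): forbidden (parity, ΔL, ΔJ).
(a)–(c): forbidden (parity, ΔL, ΔJ).
(a)–(d): forbidden (parity, ΔS, ΔJ).
(b)–(c): forbidden (parity, ΔL, ΔJ).
(b)–(d): forbidden (parity, ΔS, ΔL, ΔJ).
(c)–(d): forbidden (parity, ΔS).
Allowed pairs: 0 of 6.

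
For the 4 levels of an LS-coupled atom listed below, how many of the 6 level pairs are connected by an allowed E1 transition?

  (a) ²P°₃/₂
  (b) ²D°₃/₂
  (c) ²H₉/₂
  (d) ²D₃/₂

2

(a)–(b): forbidden (parity).
(a)–(c): forbidden (ΔL, ΔJ).
(a)–(d): allowed.
(b)–(c): forbidden (ΔL, ΔJ).
(b)–(d): allowed.
(c)–(d): forbidden (parity, ΔL, ΔJ).
Allowed pairs: 2 of 6.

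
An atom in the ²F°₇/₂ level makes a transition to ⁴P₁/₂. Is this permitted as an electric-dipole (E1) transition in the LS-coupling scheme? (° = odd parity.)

Initial level: S=1/2, L=3, J=7/2, parity odd. Final level: S=3/2, L=1, J=1/2, parity even.
Parity must change: odd → even — satisfied.
ΔS = 0: S: 1/2 → 3/2 — violated.
ΔL = 0, ±1 (not L=0↔0): L: 3 → 1, ΔL = -2 — violated.
ΔJ = 0, ±1 (not J=0↔0): J: 7/2 → 1/2, ΔJ = -3 — violated.
Rule(s) violated: ΔS, ΔL, ΔJ.

forbidden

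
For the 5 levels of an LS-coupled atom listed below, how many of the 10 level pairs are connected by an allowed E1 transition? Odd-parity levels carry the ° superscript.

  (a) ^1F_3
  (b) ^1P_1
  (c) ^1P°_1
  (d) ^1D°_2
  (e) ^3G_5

(a)–(b): forbidden (parity, ΔL, ΔJ).
(a)–(c): forbidden (ΔL, ΔJ).
(a)–(d): allowed.
(a)–(e): forbidden (parity, ΔS, ΔJ).
(b)–(c): allowed.
(b)–(d): allowed.
(b)–(e): forbidden (parity, ΔS, ΔL, ΔJ).
(c)–(d): forbidden (parity).
(c)–(e): forbidden (ΔS, ΔL, ΔJ).
(d)–(e): forbidden (ΔS, ΔL, ΔJ).
Allowed pairs: 3 of 10.

3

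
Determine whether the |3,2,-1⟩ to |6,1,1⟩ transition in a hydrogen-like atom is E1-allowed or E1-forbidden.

forbidden

l: 2 → 1 (Δl = -1). Δl = ±1 ok.
m_l: -1 → 1 (Δm_l = +2). |Δm_l| ≤ 1 fails.
The transition is electric-dipole forbidden.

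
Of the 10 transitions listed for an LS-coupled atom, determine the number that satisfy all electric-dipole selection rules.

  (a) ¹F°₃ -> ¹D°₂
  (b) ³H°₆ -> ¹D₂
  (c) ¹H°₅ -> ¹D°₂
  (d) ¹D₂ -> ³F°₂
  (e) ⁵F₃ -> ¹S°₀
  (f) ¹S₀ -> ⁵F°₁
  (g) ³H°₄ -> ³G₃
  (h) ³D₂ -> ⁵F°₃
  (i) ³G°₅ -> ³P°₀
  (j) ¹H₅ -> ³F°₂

1

(a) forbidden (parity fails)
(b) forbidden (ΔS, ΔL, ΔJ fail)
(c) forbidden (parity, ΔL, ΔJ fail)
(d) forbidden (ΔS fails)
(e) forbidden (ΔS, ΔL, ΔJ fail)
(f) forbidden (ΔS, ΔL fail)
(g) allowed
(h) forbidden (ΔS fails)
(i) forbidden (parity, ΔL, ΔJ fail)
(j) forbidden (ΔS, ΔL, ΔJ fail)
Total allowed: 1 of 10.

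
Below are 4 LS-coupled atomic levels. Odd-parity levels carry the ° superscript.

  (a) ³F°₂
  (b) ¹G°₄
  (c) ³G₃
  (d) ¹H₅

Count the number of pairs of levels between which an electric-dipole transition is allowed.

(a)–(b): forbidden (parity, ΔS, ΔJ).
(a)–(c): allowed.
(a)–(d): forbidden (ΔS, ΔL, ΔJ).
(b)–(c): forbidden (ΔS).
(b)–(d): allowed.
(c)–(d): forbidden (parity, ΔS, ΔJ).
Allowed pairs: 2 of 6.

2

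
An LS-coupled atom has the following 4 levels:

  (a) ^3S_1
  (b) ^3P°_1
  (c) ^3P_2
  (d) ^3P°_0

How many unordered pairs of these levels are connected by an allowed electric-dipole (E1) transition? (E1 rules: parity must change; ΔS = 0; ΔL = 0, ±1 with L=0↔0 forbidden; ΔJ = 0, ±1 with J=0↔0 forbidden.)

(a)–(b): allowed.
(a)–(c): forbidden (parity).
(a)–(d): allowed.
(b)–(c): allowed.
(b)–(d): forbidden (parity).
(c)–(d): forbidden (ΔJ).
Allowed pairs: 3 of 6.

3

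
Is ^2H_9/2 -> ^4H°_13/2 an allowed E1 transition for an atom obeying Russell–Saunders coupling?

forbidden

Reading off the term symbols: S 1/2→3/2, L 5→5, J 9/2→13/2, parity even→odd.
Parity must change: even → odd — ✓.
ΔS = 0: S: 1/2 → 3/2 — ✗.
ΔL = 0, ±1 (not L=0↔0): L: 5 → 5, ΔL = +0 — ✓.
ΔJ = 0, ±1 (not J=0↔0): J: 9/2 → 13/2, ΔJ = +2 — ✗.
Rule(s) violated: ΔS, ΔJ.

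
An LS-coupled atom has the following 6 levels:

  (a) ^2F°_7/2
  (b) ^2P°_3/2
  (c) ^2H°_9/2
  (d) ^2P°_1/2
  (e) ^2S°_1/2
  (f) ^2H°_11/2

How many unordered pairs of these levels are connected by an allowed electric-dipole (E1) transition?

(a)–(b): forbidden (parity, ΔL, ΔJ).
(a)–(c): forbidden (parity, ΔL).
(a)–(d): forbidden (parity, ΔL, ΔJ).
(a)–(e): forbidden (parity, ΔL, ΔJ).
(a)–(f): forbidden (parity, ΔL, ΔJ).
(b)–(c): forbidden (parity, ΔL, ΔJ).
(b)–(d): forbidden (parity).
(b)–(e): forbidden (parity).
(b)–(f): forbidden (parity, ΔL, ΔJ).
(c)–(d): forbidden (parity, ΔL, ΔJ).
(c)–(e): forbidden (parity, ΔL, ΔJ).
(c)–(f): forbidden (parity).
(d)–(e): forbidden (parity).
(d)–(f): forbidden (parity, ΔL, ΔJ).
(e)–(f): forbidden (parity, ΔL, ΔJ).
Allowed pairs: 0 of 15.

0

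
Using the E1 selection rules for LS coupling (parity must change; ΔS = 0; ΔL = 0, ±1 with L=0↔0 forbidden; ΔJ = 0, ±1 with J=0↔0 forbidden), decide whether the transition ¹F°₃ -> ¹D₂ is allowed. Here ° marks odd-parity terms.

allowed

Reading off the term symbols: S 0→0, L 3→2, J 3→2, parity odd→even.
Parity must change: odd → even — ✓.
ΔS = 0: S: 0 → 0 — ✓.
ΔL = 0, ±1 (not L=0↔0): L: 3 → 2, ΔL = -1 — ✓.
ΔJ = 0, ±1 (not J=0↔0): J: 3 → 2, ΔJ = -1 — ✓.
All four E1 rules are satisfied.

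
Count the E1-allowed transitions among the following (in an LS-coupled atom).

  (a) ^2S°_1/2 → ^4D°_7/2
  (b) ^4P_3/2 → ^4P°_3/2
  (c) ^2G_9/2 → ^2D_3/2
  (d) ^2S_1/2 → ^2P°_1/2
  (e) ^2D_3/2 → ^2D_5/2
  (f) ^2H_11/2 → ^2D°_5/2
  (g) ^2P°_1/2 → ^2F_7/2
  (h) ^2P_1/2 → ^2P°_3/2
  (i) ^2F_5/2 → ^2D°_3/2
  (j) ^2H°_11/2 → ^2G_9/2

(a) forbidden (parity, ΔS, ΔL, ΔJ fail)
(b) allowed
(c) forbidden (parity, ΔL, ΔJ fail)
(d) allowed
(e) forbidden (parity fails)
(f) forbidden (ΔL, ΔJ fail)
(g) forbidden (ΔL, ΔJ fail)
(h) allowed
(i) allowed
(j) allowed
Total allowed: 5 of 10.

5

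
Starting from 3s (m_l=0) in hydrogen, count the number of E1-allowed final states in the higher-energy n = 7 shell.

3

E1 requires Δl = ±1, so l_f ∈ {-1, 1}; with 0 ≤ l_f ≤ n_f−1 = 6, the allowed l_f values are {1}.
For l_f = 1: m_f ∈ {m_i−1, m_i, m_i+1} ∩ [−1, 1] = {-1, 0, 1} → 3 states.
Total: 3.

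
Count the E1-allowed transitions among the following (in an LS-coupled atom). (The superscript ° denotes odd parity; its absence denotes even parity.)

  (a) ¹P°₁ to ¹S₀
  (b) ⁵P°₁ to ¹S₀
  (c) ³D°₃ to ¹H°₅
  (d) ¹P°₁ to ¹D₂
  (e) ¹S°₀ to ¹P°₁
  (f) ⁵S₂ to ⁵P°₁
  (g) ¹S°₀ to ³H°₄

3

(a) allowed
(b) forbidden (ΔS fails)
(c) forbidden (parity, ΔS, ΔL, ΔJ fail)
(d) allowed
(e) forbidden (parity fails)
(f) allowed
(g) forbidden (parity, ΔS, ΔL, ΔJ fail)
Total allowed: 3 of 7.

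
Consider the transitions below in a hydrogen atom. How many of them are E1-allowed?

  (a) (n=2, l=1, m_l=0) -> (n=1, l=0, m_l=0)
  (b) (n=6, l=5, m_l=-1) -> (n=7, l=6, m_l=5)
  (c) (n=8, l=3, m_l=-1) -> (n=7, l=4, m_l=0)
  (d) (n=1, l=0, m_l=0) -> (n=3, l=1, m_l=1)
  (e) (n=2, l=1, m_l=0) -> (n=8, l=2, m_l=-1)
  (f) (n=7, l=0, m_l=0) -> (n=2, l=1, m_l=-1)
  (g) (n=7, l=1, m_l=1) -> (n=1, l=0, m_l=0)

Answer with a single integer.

6

(a) allowed
(b) forbidden — Δm_l = +6 (E1 requires Δm_l = 0, ±1)
(c) allowed
(d) allowed
(e) allowed
(f) allowed
(g) allowed
Total allowed: 6 of 7.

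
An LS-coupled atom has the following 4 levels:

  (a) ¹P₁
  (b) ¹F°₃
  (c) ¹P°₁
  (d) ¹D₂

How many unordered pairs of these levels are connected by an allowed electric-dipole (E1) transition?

(a)–(b): forbidden (ΔL, ΔJ).
(a)–(c): allowed.
(a)–(d): forbidden (parity).
(b)–(c): forbidden (parity, ΔL, ΔJ).
(b)–(d): allowed.
(c)–(d): allowed.
Allowed pairs: 3 of 6.

3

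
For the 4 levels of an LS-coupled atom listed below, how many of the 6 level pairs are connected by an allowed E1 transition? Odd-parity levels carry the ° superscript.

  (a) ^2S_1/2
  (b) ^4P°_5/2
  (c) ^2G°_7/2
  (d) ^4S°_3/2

0

(a)–(b): forbidden (ΔS, ΔJ).
(a)–(c): forbidden (ΔL, ΔJ).
(a)–(d): forbidden (ΔS, ΔL).
(b)–(c): forbidden (parity, ΔS, ΔL).
(b)–(d): forbidden (parity).
(c)–(d): forbidden (parity, ΔS, ΔL, ΔJ).
Allowed pairs: 0 of 6.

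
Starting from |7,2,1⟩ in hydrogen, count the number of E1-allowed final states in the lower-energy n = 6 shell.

E1 requires Δl = ±1, so l_f ∈ {1, 3}; with 0 ≤ l_f ≤ n_f−1 = 5, the allowed l_f values are {1, 3}.
For l_f = 1: m_f ∈ {m_i−1, m_i, m_i+1} ∩ [−1, 1] = {0, 1} → 2 states.
For l_f = 3: m_f ∈ {m_i−1, m_i, m_i+1} ∩ [−3, 3] = {0, 1, 2} → 3 states.
Total: 5.

5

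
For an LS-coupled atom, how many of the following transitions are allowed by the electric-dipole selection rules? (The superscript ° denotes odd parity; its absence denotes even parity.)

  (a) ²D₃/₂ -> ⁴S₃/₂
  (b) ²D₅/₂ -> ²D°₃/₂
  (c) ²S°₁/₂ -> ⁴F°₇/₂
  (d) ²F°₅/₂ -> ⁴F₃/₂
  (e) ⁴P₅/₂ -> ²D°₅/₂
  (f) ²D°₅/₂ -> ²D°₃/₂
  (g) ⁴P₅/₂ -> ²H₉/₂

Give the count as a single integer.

(a) forbidden (parity, ΔS, ΔL fail)
(b) allowed
(c) forbidden (parity, ΔS, ΔL, ΔJ fail)
(d) forbidden (ΔS fails)
(e) forbidden (ΔS fails)
(f) forbidden (parity fails)
(g) forbidden (parity, ΔS, ΔL, ΔJ fail)
Total allowed: 1 of 7.

1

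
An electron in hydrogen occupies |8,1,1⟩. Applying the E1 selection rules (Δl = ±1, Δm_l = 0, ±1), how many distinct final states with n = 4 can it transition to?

4

E1 requires Δl = ±1, so l_f ∈ {0, 2}; with 0 ≤ l_f ≤ n_f−1 = 3, the allowed l_f values are {0, 2}.
For l_f = 0: m_f ∈ {m_i−1, m_i, m_i+1} ∩ [−0, 0] = {0} → 1 state.
For l_f = 2: m_f ∈ {m_i−1, m_i, m_i+1} ∩ [−2, 2] = {0, 1, 2} → 3 states.
Total: 4.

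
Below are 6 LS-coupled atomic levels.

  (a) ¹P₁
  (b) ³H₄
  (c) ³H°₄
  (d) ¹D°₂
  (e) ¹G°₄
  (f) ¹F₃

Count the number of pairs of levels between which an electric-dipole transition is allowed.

4

(a)–(b): forbidden (parity, ΔS, ΔL, ΔJ).
(a)–(c): forbidden (ΔS, ΔL, ΔJ).
(a)–(d): allowed.
(a)–(e): forbidden (ΔL, ΔJ).
(a)–(f): forbidden (parity, ΔL, ΔJ).
(b)–(c): allowed.
(b)–(d): forbidden (ΔS, ΔL, ΔJ).
(b)–(e): forbidden (ΔS).
(b)–(f): forbidden (parity, ΔS, ΔL).
(c)–(d): forbidden (parity, ΔS, ΔL, ΔJ).
(c)–(e): forbidden (parity, ΔS).
(c)–(f): forbidden (ΔS, ΔL).
(d)–(e): forbidden (parity, ΔL, ΔJ).
(d)–(f): allowed.
(e)–(f): allowed.
Allowed pairs: 4 of 15.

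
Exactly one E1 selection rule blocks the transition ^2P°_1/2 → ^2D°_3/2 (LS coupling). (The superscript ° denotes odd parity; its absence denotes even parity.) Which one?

parity

Initial level: S=1/2, L=1, J=1/2, parity odd. Final level: S=1/2, L=2, J=3/2, parity odd.
ΔS = 0: S: 1/2 → 1/2 — passes.
ΔL = 0, ±1 (not L=0↔0): L: 1 → 2, ΔL = +1 — passes.
ΔJ = 0, ±1 (not J=0↔0): J: 1/2 → 3/2, ΔJ = +1 — passes.
Parity must change: odd → odd — fails.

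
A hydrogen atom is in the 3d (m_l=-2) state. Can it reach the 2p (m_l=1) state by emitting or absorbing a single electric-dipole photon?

Initial l = 2, final l = 1, so Δl = -1. E1 requires Δl = ±1: ok.
m_l: -2 → 1 (Δm_l = +3). |Δm_l| ≤ 1 fails.
The transition is electric-dipole forbidden.

forbidden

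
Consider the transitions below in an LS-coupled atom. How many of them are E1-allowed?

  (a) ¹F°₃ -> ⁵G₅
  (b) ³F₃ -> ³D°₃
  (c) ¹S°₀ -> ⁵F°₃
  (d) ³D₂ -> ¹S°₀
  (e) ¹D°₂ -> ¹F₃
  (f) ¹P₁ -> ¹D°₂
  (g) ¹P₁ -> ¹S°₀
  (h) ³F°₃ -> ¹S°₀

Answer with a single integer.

4

(a) forbidden (ΔS, ΔJ fail)
(b) allowed
(c) forbidden (parity, ΔS, ΔL, ΔJ fail)
(d) forbidden (ΔS, ΔL, ΔJ fail)
(e) allowed
(f) allowed
(g) allowed
(h) forbidden (parity, ΔS, ΔL, ΔJ fail)
Total allowed: 4 of 8.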